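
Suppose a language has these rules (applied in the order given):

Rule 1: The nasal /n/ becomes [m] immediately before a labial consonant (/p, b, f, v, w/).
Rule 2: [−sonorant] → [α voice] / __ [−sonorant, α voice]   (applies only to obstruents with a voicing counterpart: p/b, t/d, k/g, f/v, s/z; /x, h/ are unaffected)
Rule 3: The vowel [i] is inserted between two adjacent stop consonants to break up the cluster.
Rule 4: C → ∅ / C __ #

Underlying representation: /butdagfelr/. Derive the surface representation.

Rule 1 (nasal place assimilation): no segment meets the environment; /butdagfelr/ is unchanged.
Rule 2 (regressive voicing assimilation): /t/ precedes the voiced obstruent /d/, so it voices to [d] by assimilation. /g/ precedes the voiceless obstruent /f/, so it devoices to [k] by assimilation. /butdagfelr/ → buddakfelr.
Rule 3 (stop-cluster i-epenthesis): /d/ and /d/ form a stop–stop cluster, so [i] is inserted between them. /buddakfelr/ → budidakfelr.
Rule 4 (final cluster simplification): /r/ is the second consonant of a word-final cluster /lr/, so it deletes. /budidakfelr/ → budidakfel.

budidakfel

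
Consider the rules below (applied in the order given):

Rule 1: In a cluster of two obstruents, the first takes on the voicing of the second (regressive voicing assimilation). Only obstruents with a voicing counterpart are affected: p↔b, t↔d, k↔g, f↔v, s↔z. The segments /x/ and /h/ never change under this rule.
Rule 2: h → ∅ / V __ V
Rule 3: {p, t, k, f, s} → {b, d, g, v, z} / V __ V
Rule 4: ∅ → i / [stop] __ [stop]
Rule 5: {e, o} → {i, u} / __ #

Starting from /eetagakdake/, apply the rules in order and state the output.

eedagagidagi

Rule 1 (regressive voicing assimilation): /k/ precedes the voiced obstruent /d/, so it voices to [g] by assimilation. /eetagakdake/ → eetagagdake.
Rule 2 (intervocalic h-deletion): no segment meets the environment; /eetagagdake/ is unchanged.
Rule 3 (intervocalic voicing): /t/ is a voiceless obstruent between vowels /e/ and /a/, so it voices to [d]. /k/ is a voiceless obstruent between vowels /a/ and /e/, so it voices to [g]. /eetagagdake/ → eedagagdage.
Rule 4 (stop-cluster i-epenthesis): /g/ and /d/ form a stop–stop cluster, so [i] is inserted between them. /eedagagdage/ → eedagagidage.
Rule 5 (final vowel raising): /e/ is a mid vowel in word-final position, so it raises to [i]. /eedagagidage/ → eedagagidagi.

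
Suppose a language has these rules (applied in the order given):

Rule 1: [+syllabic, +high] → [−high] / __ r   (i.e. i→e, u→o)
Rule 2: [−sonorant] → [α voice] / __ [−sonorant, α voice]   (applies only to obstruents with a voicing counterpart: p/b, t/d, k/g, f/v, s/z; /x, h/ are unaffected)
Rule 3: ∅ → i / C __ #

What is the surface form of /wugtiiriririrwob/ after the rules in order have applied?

Rule 1 (pre-rhotic lowering): /i/ is a high vowel immediately before /r/, so it lowers to [e]. /i/ is a high vowel immediately before /r/, so it lowers to [e]. /i/ is a high vowel immediately before /r/, so it lowers to [e]. /i/ is a high vowel immediately before /r/, so it lowers to [e]. /wugtiiriririrwob/ → wugtiererererwob.
Rule 2 (regressive voicing assimilation): /g/ precedes the voiceless obstruent /t/, so it devoices to [k] by assimilation. /wugtiererererwob/ → wuktiererererwob.
Rule 3 (final i-epenthesis): the form ends in the consonant /b/, so [i] is inserted word-finally. /wuktiererererwob/ → wuktiererererwobi.

wuktiererererwobi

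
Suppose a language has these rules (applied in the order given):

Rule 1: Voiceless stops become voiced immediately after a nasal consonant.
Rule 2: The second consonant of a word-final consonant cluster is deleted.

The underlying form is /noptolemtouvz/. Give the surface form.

Rule 1 (post-nasal voicing): /t/ is a voiceless stop immediately after the nasal /m/, so it voices to [d]. /noptolemtouvz/ → noptolemdouvz.
Rule 2 (final cluster simplification): /z/ is the second consonant of a word-final cluster /vz/, so it deletes. /noptolemdouvz/ → noptolemdouv.

noptolemdouv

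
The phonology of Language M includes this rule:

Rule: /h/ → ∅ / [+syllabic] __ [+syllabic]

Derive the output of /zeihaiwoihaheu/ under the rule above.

zeiaiwoiaeu

/h/ occurs between vowels /i/ and /a/, so it deletes.
/h/ occurs between vowels /i/ and /a/, so it deletes.
/h/ occurs between vowels /a/ and /e/, so it deletes.
Surface form: [zeiaiwoiaeu].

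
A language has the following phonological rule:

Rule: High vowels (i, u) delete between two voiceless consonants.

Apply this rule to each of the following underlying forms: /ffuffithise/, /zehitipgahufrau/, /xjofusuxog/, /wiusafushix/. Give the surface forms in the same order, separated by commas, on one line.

/ffuffithise/: /u/ is a high vowel flanked by voiceless consonants /f/ and /f/, so it deletes. /i/ is a high vowel flanked by voiceless consonants /f/ and /t/, so it deletes. /i/ is a high vowel flanked by voiceless consonants /h/ and /s/, so it deletes. → [ffffthse].
/zehitipgahufrau/: /i/ is a high vowel flanked by voiceless consonants /h/ and /t/, so it deletes. /i/ is a high vowel flanked by voiceless consonants /t/ and /p/, so it deletes. /u/ is a high vowel flanked by voiceless consonants /h/ and /f/, so it deletes. → [zehtpgahfrau].
/xjofusuxog/: /u/ is a high vowel flanked by voiceless consonants /f/ and /s/, so it deletes. /u/ is a high vowel flanked by voiceless consonants /s/ and /x/, so it deletes. → [xjofsxog].
/wiusafushix/: /u/ is a high vowel flanked by voiceless consonants /f/ and /s/, so it deletes. /i/ is a high vowel flanked by voiceless consonants /h/ and /x/, so it deletes. → [wiusafshx].

ffffthse, zehtpgahfrau, xjofsxog, wiusafshx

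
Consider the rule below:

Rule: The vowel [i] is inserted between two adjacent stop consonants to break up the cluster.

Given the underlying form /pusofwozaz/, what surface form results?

No segment of /pusofwozaz/ meets the structural description of the rule, so the form surfaces unchanged.

pusofwozaz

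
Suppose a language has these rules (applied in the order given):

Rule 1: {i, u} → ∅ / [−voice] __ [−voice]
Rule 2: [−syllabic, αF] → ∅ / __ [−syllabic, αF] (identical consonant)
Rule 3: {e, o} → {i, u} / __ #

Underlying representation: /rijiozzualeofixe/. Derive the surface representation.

Rule 1 (high vowel syncope): /i/ is a high vowel flanked by voiceless consonants /f/ and /x/, so it deletes. /rijiozzualeofixe/ → rijiozzualeofxe.
Rule 2 (degemination): /zz/ is a geminate; the first /z/ deletes. /rijiozzualeofxe/ → rijiozualeofxe.
Rule 3 (final vowel raising): /e/ is a mid vowel in word-final position, so it raises to [i]. /rijiozualeofxe/ → rijiozualeofxi.

rijiozualeofxi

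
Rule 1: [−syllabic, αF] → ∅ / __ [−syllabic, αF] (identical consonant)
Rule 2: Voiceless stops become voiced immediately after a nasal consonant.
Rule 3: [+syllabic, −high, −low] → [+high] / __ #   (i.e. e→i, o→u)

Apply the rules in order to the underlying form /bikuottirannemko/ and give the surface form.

bikuotiranemgu

Rule 1 (degemination): /tt/ is a geminate; the first /t/ deletes. /nn/ is a geminate; the first /n/ deletes. /bikuottirannemko/ → bikuotiranemko.
Rule 2 (post-nasal voicing): /k/ is a voiceless stop immediately after the nasal /m/, so it voices to [g]. /bikuotiranemko/ → bikuotiranemgo.
Rule 3 (final vowel raising): /o/ is a mid vowel in word-final position, so it raises to [u]. /bikuotiranemgo/ → bikuotiranemgu.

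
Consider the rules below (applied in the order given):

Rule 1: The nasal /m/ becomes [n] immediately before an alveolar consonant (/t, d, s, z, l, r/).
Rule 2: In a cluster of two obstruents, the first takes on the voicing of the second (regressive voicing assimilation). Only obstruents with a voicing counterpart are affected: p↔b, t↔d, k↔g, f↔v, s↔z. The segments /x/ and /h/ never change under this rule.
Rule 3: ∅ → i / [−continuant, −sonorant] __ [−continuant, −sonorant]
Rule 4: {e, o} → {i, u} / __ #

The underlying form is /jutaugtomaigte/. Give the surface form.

Rule 1 (nasal place assimilation): no segment meets the environment; /jutaugtomaigte/ is unchanged.
Rule 2 (regressive voicing assimilation): /g/ precedes the voiceless obstruent /t/, so it devoices to [k] by assimilation. /g/ precedes the voiceless obstruent /t/, so it devoices to [k] by assimilation. /jutaugtomaigte/ → jutauktomaikte.
Rule 3 (stop-cluster i-epenthesis): /k/ and /t/ form a stop–stop cluster, so [i] is inserted between them. /k/ and /t/ form a stop–stop cluster, so [i] is inserted between them. /jutauktomaikte/ → jutaukitomaikite.
Rule 4 (final vowel raising): /e/ is a mid vowel in word-final position, so it raises to [i]. /jutaukitomaikite/ → jutaukitomaikiti.

jutaukitomaikiti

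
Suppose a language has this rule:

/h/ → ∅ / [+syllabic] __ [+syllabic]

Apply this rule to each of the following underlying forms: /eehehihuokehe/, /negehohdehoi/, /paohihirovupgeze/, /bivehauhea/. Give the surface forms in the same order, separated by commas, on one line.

eeeiuokee, negeohdeoi, paoiirovupgeze, biveauea

/eehehihuokehe/: /h/ occurs between vowels /e/ and /e/, so it deletes. /h/ occurs between vowels /e/ and /i/, so it deletes. /h/ occurs between vowels /i/ and /u/, so it deletes. /h/ occurs between vowels /e/ and /e/, so it deletes. → [eeeiuokee].
/negehohdehoi/: /h/ occurs between vowels /e/ and /o/, so it deletes. /h/ occurs between vowels /e/ and /o/, so it deletes. → [negeohdeoi].
/paohihirovupgeze/: /h/ occurs between vowels /o/ and /i/, so it deletes. /h/ occurs between vowels /i/ and /i/, so it deletes. → [paoiirovupgeze].
/bivehauhea/: /h/ occurs between vowels /e/ and /a/, so it deletes. /h/ occurs between vowels /u/ and /e/, so it deletes. → [biveauea].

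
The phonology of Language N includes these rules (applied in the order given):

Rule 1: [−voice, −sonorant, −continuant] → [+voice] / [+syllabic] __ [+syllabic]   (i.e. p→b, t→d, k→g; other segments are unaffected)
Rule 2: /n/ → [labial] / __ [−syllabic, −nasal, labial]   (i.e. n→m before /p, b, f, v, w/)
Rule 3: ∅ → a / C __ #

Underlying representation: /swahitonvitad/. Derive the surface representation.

Rule 1 (intervocalic voicing): /t/ is a voiceless stop between vowels /i/ and /o/, so it voices to [d]. /t/ is a voiceless stop between vowels /i/ and /a/, so it voices to [d]. /swahitonvitad/ → swahidonvidad.
Rule 2 (nasal place assimilation): /n/ precedes the labial consonant /v/, so it assimilates in place to [m]. /swahidonvidad/ → swahidomvidad.
Rule 3 (final a-epenthesis): the form ends in the consonant /d/, so [a] is inserted word-finally. /swahidomvidad/ → swahidomvidada.

swahidomvidada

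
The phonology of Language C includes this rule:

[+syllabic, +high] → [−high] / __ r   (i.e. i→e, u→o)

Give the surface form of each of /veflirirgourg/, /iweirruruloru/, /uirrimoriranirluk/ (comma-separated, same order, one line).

veflerergoorg, iweerroruloru, uerrimoreranerluk

/veflirirgourg/: /i/ is a high vowel immediately before /r/, so it lowers to [e]. /i/ is a high vowel immediately before /r/, so it lowers to [e]. /u/ is a high vowel immediately before /r/, so it lowers to [o]. → [veflerergoorg].
/iweirruruloru/: /i/ is a high vowel immediately before /r/, so it lowers to [e]. /u/ is a high vowel immediately before /r/, so it lowers to [o]. → [iweerroruloru].
/uirrimoriranirluk/: /i/ is a high vowel immediately before /r/, so it lowers to [e]. /i/ is a high vowel immediately before /r/, so it lowers to [e]. /i/ is a high vowel immediately before /r/, so it lowers to [e]. → [uerrimoreranerluk].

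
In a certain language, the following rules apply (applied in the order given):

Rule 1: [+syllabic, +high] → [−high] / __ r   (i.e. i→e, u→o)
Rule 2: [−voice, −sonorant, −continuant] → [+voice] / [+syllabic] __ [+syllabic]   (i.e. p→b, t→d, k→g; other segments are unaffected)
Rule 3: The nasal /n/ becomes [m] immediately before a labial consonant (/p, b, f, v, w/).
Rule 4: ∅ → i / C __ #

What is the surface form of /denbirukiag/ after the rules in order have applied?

Rule 1 (pre-rhotic lowering): /i/ is a high vowel immediately before /r/, so it lowers to [e]. /denbirukiag/ → denberukiag.
Rule 2 (intervocalic voicing): /k/ is a voiceless stop between vowels /u/ and /i/, so it voices to [g]. /denberukiag/ → denberugiag.
Rule 3 (nasal place assimilation): /n/ precedes the labial consonant /b/, so it assimilates in place to [m]. /denberugiag/ → demberugiag.
Rule 4 (final i-epenthesis): the form ends in the consonant /g/, so [i] is inserted word-finally. /demberugiag/ → demberugiagi.

demberugiagi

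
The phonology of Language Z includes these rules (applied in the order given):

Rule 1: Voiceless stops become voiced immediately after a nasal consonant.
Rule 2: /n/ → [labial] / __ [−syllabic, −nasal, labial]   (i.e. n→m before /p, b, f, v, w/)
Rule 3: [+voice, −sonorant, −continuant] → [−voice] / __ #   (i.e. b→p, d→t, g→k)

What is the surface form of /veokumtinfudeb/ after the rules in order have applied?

Rule 1 (post-nasal voicing): /t/ is a voiceless stop immediately after the nasal /m/, so it voices to [d]. /veokumtinfudeb/ → veokumdinfudeb.
Rule 2 (nasal place assimilation): /n/ precedes the labial consonant /f/, so it assimilates in place to [m]. /veokumdinfudeb/ → veokumdimfudeb.
Rule 3 (final devoicing): /b/ is a voiced stop in word-final position, so it devoices to [p]. /veokumdimfudeb/ → veokumdimfudep.

veokumdimfudep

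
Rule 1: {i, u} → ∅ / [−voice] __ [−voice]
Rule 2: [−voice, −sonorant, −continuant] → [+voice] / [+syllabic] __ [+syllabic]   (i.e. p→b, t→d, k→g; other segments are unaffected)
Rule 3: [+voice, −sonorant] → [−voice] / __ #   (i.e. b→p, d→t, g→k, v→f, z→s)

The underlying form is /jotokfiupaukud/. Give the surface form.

jodokfiubaugut

Rule 1 (high vowel syncope): no segment meets the environment; /jotokfiupaukud/ is unchanged.
Rule 2 (intervocalic voicing): /t/ is a voiceless stop between vowels /o/ and /o/, so it voices to [d]. /p/ is a voiceless stop between vowels /u/ and /a/, so it voices to [b]. /k/ is a voiceless stop between vowels /u/ and /u/, so it voices to [g]. /jotokfiupaukud/ → jodokfiubaugud.
Rule 3 (final devoicing): /d/ is a voiced obstruent in word-final position, so it devoices to [t]. /jodokfiubaugud/ → jodokfiubaugut.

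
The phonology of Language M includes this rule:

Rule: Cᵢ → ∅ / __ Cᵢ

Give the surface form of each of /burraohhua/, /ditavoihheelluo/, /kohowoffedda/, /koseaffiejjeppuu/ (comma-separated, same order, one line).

/burraohhua/: /rr/ is a geminate; the first /r/ deletes. /hh/ is a geminate; the first /h/ deletes. → [buraohua].
/ditavoihheelluo/: /hh/ is a geminate; the first /h/ deletes. /ll/ is a geminate; the first /l/ deletes. → [ditavoiheeluo].
/kohowoffedda/: /ff/ is a geminate; the first /f/ deletes. /dd/ is a geminate; the first /d/ deletes. → [kohowofeda].
/koseaffiejjeppuu/: /ff/ is a geminate; the first /f/ deletes. /jj/ is a geminate; the first /j/ deletes. /pp/ is a geminate; the first /p/ deletes. → [koseafiejepuu].

buraohua, ditavoiheeluo, kohowofeda, koseafiejepuu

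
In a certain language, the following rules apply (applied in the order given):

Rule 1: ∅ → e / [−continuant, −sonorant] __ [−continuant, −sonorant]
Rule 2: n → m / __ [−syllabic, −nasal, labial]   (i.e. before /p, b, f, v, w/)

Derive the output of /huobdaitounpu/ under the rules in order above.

Rule 1 (stop-cluster e-epenthesis): /b/ and /d/ form a stop–stop cluster, so [e] is inserted between them. /huobdaitounpu/ → huobedaitounpu.
Rule 2 (nasal place assimilation): /n/ precedes the labial consonant /p/, so it assimilates in place to [m]. /huobedaitounpu/ → huobedaitoumpu.

huobedaitoumpu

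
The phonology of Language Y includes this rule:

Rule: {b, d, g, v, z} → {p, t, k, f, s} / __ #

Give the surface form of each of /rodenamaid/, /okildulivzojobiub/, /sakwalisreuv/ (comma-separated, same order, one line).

rodenamait, okildulivzojobiup, sakwalisreuf

/rodenamaid/: /d/ is a voiced obstruent in word-final position, so it devoices to [t]. → [rodenamait].
/okildulivzojobiub/: /b/ is a voiced obstruent in word-final position, so it devoices to [p]. → [okildulivzojobiup].
/sakwalisreuv/: /v/ is a voiced obstruent in word-final position, so it devoices to [f]. → [sakwalisreuf].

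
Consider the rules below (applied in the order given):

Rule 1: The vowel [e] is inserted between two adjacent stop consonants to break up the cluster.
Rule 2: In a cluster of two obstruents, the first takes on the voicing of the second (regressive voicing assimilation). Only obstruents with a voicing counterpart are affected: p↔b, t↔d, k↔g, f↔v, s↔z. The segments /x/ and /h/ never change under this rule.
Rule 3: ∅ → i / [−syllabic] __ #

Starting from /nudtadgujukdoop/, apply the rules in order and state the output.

nudetadegujukedoopi

Rule 1 (stop-cluster e-epenthesis): /d/ and /t/ form a stop–stop cluster, so [e] is inserted between them. /d/ and /g/ form a stop–stop cluster, so [e] is inserted between them. /k/ and /d/ form a stop–stop cluster, so [e] is inserted between them. /nudtadgujukdoop/ → nudetadegujukedoop.
Rule 2 (regressive voicing assimilation): no segment meets the environment; /nudetadegujukedoop/ is unchanged.
Rule 3 (final i-epenthesis): the form ends in the consonant /p/, so [i] is inserted word-finally. /nudetadegujukedoop/ → nudetadegujukedoopi.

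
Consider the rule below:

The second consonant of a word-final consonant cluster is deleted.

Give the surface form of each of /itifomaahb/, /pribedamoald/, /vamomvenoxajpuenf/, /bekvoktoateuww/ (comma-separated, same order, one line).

/itifomaahb/: /b/ is the second consonant of a word-final cluster /hb/, so it deletes. → [itifomaah].
/pribedamoald/: /d/ is the second consonant of a word-final cluster /ld/, so it deletes. → [pribedamoal].
/vamomvenoxajpuenf/: /f/ is the second consonant of a word-final cluster /nf/, so it deletes. → [vamomvenoxajpuen].
/bekvoktoateuww/: /w/ is the second consonant of a word-final cluster /ww/, so it deletes. → [bekvoktoateuw].

itifomaah, pribedamoal, vamomvenoxajpuen, bekvoktoateuw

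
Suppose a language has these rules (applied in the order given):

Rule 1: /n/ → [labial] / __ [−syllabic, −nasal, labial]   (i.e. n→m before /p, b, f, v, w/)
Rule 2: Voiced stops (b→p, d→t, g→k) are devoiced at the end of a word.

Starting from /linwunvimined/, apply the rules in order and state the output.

limwumviminet

Rule 1 (nasal place assimilation): /n/ precedes the labial consonant /w/, so it assimilates in place to [m]. /n/ precedes the labial consonant /v/, so it assimilates in place to [m]. /linwunvimined/ → limwumvimined.
Rule 2 (final devoicing): /d/ is a voiced stop in word-final position, so it devoices to [t]. /limwumvimined/ → limwumviminet.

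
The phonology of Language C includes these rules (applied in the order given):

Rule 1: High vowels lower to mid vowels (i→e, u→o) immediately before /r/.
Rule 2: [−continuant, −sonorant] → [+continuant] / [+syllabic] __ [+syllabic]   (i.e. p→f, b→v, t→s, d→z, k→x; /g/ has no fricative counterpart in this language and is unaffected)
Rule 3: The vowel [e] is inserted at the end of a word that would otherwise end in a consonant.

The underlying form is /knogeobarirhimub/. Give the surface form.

Rule 1 (pre-rhotic lowering): /i/ is a high vowel immediately before /r/, so it lowers to [e]. /knogeobarirhimub/ → knogeobarerhimub.
Rule 2 (intervocalic spirantization): /b/ is a stop between vowels /o/ and /a/, so it spirantizes to the fricative [v]. /knogeobarerhimub/ → knogeovarerhimub.
Rule 3 (final e-epenthesis): the form ends in the consonant /b/, so [e] is inserted word-finally. /knogeovarerhimub/ → knogeovarerhimube.

knogeovarerhimube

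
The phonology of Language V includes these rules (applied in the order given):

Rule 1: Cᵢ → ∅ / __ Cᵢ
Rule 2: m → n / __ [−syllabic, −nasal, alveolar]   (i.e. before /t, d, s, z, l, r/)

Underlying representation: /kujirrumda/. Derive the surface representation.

Rule 1 (degemination): /rr/ is a geminate; the first /r/ deletes. /kujirrumda/ → kujirumda.
Rule 2 (nasal place assimilation): /m/ precedes the alveolar consonant /d/, so it assimilates in place to [n]. /kujirumda/ → kujirunda.

kujirunda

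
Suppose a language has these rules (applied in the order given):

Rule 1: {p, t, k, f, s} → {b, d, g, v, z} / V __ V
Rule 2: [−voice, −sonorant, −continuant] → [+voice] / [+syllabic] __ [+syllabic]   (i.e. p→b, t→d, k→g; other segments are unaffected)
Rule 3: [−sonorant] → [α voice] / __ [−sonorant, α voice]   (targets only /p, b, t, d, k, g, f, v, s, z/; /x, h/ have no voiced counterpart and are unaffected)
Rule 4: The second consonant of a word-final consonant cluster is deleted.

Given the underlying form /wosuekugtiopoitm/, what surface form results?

wozueguktioboit

Rule 1 (intervocalic voicing): /s/ is a voiceless obstruent between vowels /o/ and /u/, so it voices to [z]. /k/ is a voiceless obstruent between vowels /e/ and /u/, so it voices to [g]. /p/ is a voiceless obstruent between vowels /o/ and /o/, so it voices to [b]. /wosuekugtiopoitm/ → wozuegugtioboitm.
Rule 2 (intervocalic voicing): no segment meets the environment; /wozuegugtioboitm/ is unchanged.
Rule 3 (regressive voicing assimilation): /g/ precedes the voiceless obstruent /t/, so it devoices to [k] by assimilation. /wozuegugtioboitm/ → wozueguktioboitm.
Rule 4 (final cluster simplification): /m/ is the second consonant of a word-final cluster /tm/, so it deletes. /wozueguktioboitm/ → wozueguktioboit.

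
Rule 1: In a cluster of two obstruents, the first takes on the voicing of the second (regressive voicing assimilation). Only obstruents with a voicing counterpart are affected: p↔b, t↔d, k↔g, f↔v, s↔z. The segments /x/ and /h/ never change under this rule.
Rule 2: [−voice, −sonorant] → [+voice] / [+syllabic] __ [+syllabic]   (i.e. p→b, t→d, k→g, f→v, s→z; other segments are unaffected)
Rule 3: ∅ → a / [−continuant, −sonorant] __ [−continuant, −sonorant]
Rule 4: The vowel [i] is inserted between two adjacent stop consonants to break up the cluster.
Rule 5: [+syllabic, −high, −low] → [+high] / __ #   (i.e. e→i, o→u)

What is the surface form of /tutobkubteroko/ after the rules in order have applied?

Rule 1 (regressive voicing assimilation): /b/ precedes the voiceless obstruent /k/, so it devoices to [p] by assimilation. /b/ precedes the voiceless obstruent /t/, so it devoices to [p] by assimilation. /tutobkubteroko/ → tutopkupteroko.
Rule 2 (intervocalic voicing): /t/ is a voiceless obstruent between vowels /u/ and /o/, so it voices to [d]. /k/ is a voiceless obstruent between vowels /o/ and /o/, so it voices to [g]. /tutopkupteroko/ → tudopkupterogo.
Rule 3 (stop-cluster a-epenthesis): /p/ and /k/ form a stop–stop cluster, so [a] is inserted between them. /p/ and /t/ form a stop–stop cluster, so [a] is inserted between them. /tudopkupterogo/ → tudopakupaterogo.
Rule 4 (stop-cluster i-epenthesis): no segment meets the environment; /tudopakupaterogo/ is unchanged.
Rule 5 (final vowel raising): /o/ is a mid vowel in word-final position, so it raises to [u]. /tudopakupaterogo/ → tudopakupaterogu.

tudopakupaterogu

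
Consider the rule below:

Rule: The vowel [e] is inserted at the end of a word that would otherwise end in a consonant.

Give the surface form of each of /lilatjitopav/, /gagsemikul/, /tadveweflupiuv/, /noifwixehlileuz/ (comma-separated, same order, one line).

lilatjitopave, gagsemikule, tadveweflupiuve, noifwixehlileuze

/lilatjitopav/: the form ends in the consonant /v/, so [e] is inserted word-finally. → [lilatjitopave].
/gagsemikul/: the form ends in the consonant /l/, so [e] is inserted word-finally. → [gagsemikule].
/tadveweflupiuv/: the form ends in the consonant /v/, so [e] is inserted word-finally. → [tadveweflupiuve].
/noifwixehlileuz/: the form ends in the consonant /z/, so [e] is inserted word-finally. → [noifwixehlileuze].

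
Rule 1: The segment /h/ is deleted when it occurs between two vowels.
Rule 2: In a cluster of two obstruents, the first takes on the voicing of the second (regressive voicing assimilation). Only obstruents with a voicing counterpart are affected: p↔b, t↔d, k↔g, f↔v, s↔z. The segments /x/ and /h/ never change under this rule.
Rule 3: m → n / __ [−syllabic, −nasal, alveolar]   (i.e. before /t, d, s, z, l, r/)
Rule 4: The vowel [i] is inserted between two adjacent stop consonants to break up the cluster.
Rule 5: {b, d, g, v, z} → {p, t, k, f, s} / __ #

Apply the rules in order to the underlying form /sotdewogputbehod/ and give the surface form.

sodidewokipudibeot

Rule 1 (intervocalic h-deletion): /h/ occurs between vowels /e/ and /o/, so it deletes. /sotdewogputbehod/ → sotdewogputbeod.
Rule 2 (regressive voicing assimilation): /t/ precedes the voiced obstruent /d/, so it voices to [d] by assimilation. /g/ precedes the voiceless obstruent /p/, so it devoices to [k] by assimilation. /t/ precedes the voiced obstruent /b/, so it voices to [d] by assimilation. /sotdewogputbeod/ → soddewokpudbeod.
Rule 3 (nasal place assimilation): no segment meets the environment; /soddewokpudbeod/ is unchanged.
Rule 4 (stop-cluster i-epenthesis): /d/ and /d/ form a stop–stop cluster, so [i] is inserted between them. /k/ and /p/ form a stop–stop cluster, so [i] is inserted between them. /d/ and /b/ form a stop–stop cluster, so [i] is inserted between them. /soddewokpudbeod/ → sodidewokipudibeod.
Rule 5 (final devoicing): /d/ is a voiced obstruent in word-final position, so it devoices to [t]. /sodidewokipudibeod/ → sodidewokipudibeot.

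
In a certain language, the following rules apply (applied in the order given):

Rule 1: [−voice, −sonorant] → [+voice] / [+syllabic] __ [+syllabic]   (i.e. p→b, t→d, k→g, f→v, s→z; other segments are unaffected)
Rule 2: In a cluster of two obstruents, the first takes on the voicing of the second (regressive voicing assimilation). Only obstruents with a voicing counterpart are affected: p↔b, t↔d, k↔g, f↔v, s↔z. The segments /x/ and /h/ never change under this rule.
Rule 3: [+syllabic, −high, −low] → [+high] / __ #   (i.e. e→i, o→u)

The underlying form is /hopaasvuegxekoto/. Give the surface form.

Rule 1 (intervocalic voicing): /p/ is a voiceless obstruent between vowels /o/ and /a/, so it voices to [b]. /k/ is a voiceless obstruent between vowels /e/ and /o/, so it voices to [g]. /t/ is a voiceless obstruent between vowels /o/ and /o/, so it voices to [d]. /hopaasvuegxekoto/ → hobaasvuegxegodo.
Rule 2 (regressive voicing assimilation): /s/ precedes the voiced obstruent /v/, so it voices to [z] by assimilation. /g/ precedes the voiceless obstruent /x/, so it devoices to [k] by assimilation. /hobaasvuegxegodo/ → hobaazvuekxegodo.
Rule 3 (final vowel raising): /o/ is a mid vowel in word-final position, so it raises to [u]. /hobaazvuekxegodo/ → hobaazvuekxegodu.

hobaazvuekxegodu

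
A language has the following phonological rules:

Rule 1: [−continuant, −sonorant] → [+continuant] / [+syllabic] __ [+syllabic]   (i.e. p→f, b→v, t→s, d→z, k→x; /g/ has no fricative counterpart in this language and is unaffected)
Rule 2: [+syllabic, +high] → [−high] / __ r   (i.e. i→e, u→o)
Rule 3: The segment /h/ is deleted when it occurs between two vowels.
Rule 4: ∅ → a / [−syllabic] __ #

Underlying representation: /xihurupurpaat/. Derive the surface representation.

xioruforpaata

Rule 1 (intervocalic spirantization): /p/ is a stop between vowels /u/ and /u/, so it spirantizes to the fricative [f]. /xihurupurpaat/ → xihurufurpaat.
Rule 2 (pre-rhotic lowering): /u/ is a high vowel immediately before /r/, so it lowers to [o]. /u/ is a high vowel immediately before /r/, so it lowers to [o]. /xihurufurpaat/ → xihoruforpaat.
Rule 3 (intervocalic h-deletion): /h/ occurs between vowels /i/ and /o/, so it deletes. /xihoruforpaat/ → xioruforpaat.
Rule 4 (final a-epenthesis): the form ends in the consonant /t/, so [a] is inserted word-finally. /xioruforpaat/ → xioruforpaata.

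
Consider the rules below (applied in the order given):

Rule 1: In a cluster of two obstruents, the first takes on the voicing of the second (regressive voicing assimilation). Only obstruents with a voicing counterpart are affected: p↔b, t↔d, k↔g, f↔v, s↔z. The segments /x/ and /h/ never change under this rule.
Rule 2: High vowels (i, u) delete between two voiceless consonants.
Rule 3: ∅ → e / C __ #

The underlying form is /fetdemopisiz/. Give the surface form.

feddemopsize

Rule 1 (regressive voicing assimilation): /t/ precedes the voiced obstruent /d/, so it voices to [d] by assimilation. /fetdemopisiz/ → feddemopisiz.
Rule 2 (high vowel syncope): /i/ is a high vowel flanked by voiceless consonants /p/ and /s/, so it deletes. /feddemopisiz/ → feddemopsiz.
Rule 3 (final e-epenthesis): the form ends in the consonant /z/, so [e] is inserted word-finally. /feddemopsiz/ → feddemopsize.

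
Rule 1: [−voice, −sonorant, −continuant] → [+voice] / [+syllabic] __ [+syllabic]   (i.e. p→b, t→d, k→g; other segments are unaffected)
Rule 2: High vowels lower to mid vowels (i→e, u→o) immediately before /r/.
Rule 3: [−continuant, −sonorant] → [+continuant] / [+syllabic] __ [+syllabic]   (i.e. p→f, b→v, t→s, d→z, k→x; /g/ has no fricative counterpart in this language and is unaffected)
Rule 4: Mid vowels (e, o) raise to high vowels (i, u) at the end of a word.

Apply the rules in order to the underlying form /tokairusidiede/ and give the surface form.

togaerusiziezi

Rule 1 (intervocalic voicing): /k/ is a voiceless stop between vowels /o/ and /a/, so it voices to [g]. /tokairusidiede/ → togairusidiede.
Rule 2 (pre-rhotic lowering): /i/ is a high vowel immediately before /r/, so it lowers to [e]. /togairusidiede/ → togaerusidiede.
Rule 3 (intervocalic spirantization): /d/ is a stop between vowels /i/ and /i/, so it spirantizes to the fricative [z]. /d/ is a stop between vowels /e/ and /e/, so it spirantizes to the fricative [z]. /togaerusidiede/ → togaerusizieze.
Rule 4 (final vowel raising): /e/ is a mid vowel in word-final position, so it raises to [i]. /togaerusizieze/ → togaerusiziezi.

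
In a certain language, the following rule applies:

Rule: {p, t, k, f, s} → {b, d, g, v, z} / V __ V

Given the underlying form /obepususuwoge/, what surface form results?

obebuzuzuwoge

/p/ is a voiceless obstruent between vowels /e/ and /u/, so it voices to [b].
/s/ is a voiceless obstruent between vowels /u/ and /u/, so it voices to [z].
/s/ is a voiceless obstruent between vowels /u/ and /u/, so it voices to [z].
Surface form: [obebuzuzuwoge].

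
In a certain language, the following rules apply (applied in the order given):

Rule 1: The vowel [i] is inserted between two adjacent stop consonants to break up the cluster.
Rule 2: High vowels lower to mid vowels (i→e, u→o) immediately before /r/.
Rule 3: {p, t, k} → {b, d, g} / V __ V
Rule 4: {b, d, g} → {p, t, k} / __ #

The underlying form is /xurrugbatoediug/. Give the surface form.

Rule 1 (stop-cluster i-epenthesis): /g/ and /b/ form a stop–stop cluster, so [i] is inserted between them. /xurrugbatoediug/ → xurrugibatoediug.
Rule 2 (pre-rhotic lowering): /u/ is a high vowel immediately before /r/, so it lowers to [o]. /xurrugibatoediug/ → xorrugibatoediug.
Rule 3 (intervocalic voicing): /t/ is a voiceless stop between vowels /a/ and /o/, so it voices to [d]. /xorrugibatoediug/ → xorrugibadoediug.
Rule 4 (final devoicing): /g/ is a voiced stop in word-final position, so it devoices to [k]. /xorrugibadoediug/ → xorrugibadoediuk.

xorrugibadoediuk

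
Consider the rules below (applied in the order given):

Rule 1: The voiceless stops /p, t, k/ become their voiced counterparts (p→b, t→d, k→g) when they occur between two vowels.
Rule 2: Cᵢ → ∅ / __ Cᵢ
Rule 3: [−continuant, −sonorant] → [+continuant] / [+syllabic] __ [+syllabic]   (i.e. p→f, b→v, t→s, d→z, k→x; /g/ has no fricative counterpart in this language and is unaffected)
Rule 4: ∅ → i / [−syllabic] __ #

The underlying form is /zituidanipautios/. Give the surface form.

Rule 1 (intervocalic voicing): /t/ is a voiceless stop between vowels /i/ and /u/, so it voices to [d]. /p/ is a voiceless stop between vowels /i/ and /a/, so it voices to [b]. /t/ is a voiceless stop between vowels /u/ and /i/, so it voices to [d]. /zituidanipautios/ → ziduidanibaudios.
Rule 2 (degemination): no segment meets the environment; /ziduidanibaudios/ is unchanged.
Rule 3 (intervocalic spirantization): /d/ is a stop between vowels /i/ and /u/, so it spirantizes to the fricative [z]. /d/ is a stop between vowels /i/ and /a/, so it spirantizes to the fricative [z]. /b/ is a stop between vowels /i/ and /a/, so it spirantizes to the fricative [v]. /d/ is a stop between vowels /u/ and /i/, so it spirantizes to the fricative [z]. /ziduidanibaudios/ → zizuizanivauzios.
Rule 4 (final i-epenthesis): the form ends in the consonant /s/, so [i] is inserted word-finally. /zizuizanivauzios/ → zizuizanivauziosi.

zizuizanivauziosi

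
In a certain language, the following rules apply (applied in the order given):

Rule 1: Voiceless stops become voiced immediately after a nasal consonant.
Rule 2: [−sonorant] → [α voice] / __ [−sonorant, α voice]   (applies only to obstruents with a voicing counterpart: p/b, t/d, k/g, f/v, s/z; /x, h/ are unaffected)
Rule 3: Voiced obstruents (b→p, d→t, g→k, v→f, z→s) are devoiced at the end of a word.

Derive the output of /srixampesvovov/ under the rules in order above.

Rule 1 (post-nasal voicing): /p/ is a voiceless stop immediately after the nasal /m/, so it voices to [b]. /srixampesvovov/ → srixambesvovov.
Rule 2 (regressive voicing assimilation): /s/ precedes the voiced obstruent /v/, so it voices to [z] by assimilation. /srixambesvovov/ → srixambezvovov.
Rule 3 (final devoicing): /v/ is a voiced obstruent in word-final position, so it devoices to [f]. /srixambezvovov/ → srixambezvovof.

srixambezvovof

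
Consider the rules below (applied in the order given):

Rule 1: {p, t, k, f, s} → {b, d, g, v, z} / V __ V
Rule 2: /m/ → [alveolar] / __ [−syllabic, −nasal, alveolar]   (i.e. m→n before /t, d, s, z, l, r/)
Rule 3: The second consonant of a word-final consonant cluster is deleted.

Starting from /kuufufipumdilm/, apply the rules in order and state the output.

Rule 1 (intervocalic voicing): /f/ is a voiceless obstruent between vowels /u/ and /u/, so it voices to [v]. /f/ is a voiceless obstruent between vowels /u/ and /i/, so it voices to [v]. /p/ is a voiceless obstruent between vowels /i/ and /u/, so it voices to [b]. /kuufufipumdilm/ → kuuvuvibumdilm.
Rule 2 (nasal place assimilation): /m/ precedes the alveolar consonant /d/, so it assimilates in place to [n]. /kuuvuvibumdilm/ → kuuvuvibundilm.
Rule 3 (final cluster simplification): /m/ is the second consonant of a word-final cluster /lm/, so it deletes. /kuuvuvibundilm/ → kuuvuvibundil.

kuuvuvibundil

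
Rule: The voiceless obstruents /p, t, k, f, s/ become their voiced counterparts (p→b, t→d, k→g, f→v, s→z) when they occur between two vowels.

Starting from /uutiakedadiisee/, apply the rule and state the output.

uudiagedadiizee

/t/ is a voiceless obstruent between vowels /u/ and /i/, so it voices to [d].
/k/ is a voiceless obstruent between vowels /a/ and /e/, so it voices to [g].
/s/ is a voiceless obstruent between vowels /i/ and /e/, so it voices to [z].
Surface form: [uudiagedadiizee].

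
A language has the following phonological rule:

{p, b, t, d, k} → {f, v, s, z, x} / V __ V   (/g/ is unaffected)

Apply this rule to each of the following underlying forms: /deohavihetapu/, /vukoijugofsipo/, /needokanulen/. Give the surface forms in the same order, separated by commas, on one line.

deohavihesafu, vuxoijugofsifo, neezoxanulen

/deohavihetapu/: /t/ is a stop between vowels /e/ and /a/, so it spirantizes to the fricative [s]. /p/ is a stop between vowels /a/ and /u/, so it spirantizes to the fricative [f]. → [deohavihesafu].
/vukoijugofsipo/: /k/ is a stop between vowels /u/ and /o/, so it spirantizes to the fricative [x]. /p/ is a stop between vowels /i/ and /o/, so it spirantizes to the fricative [f]. → [vuxoijugofsifo].
/needokanulen/: /d/ is a stop between vowels /e/ and /o/, so it spirantizes to the fricative [z]. /k/ is a stop between vowels /o/ and /a/, so it spirantizes to the fricative [x]. → [neezoxanulen].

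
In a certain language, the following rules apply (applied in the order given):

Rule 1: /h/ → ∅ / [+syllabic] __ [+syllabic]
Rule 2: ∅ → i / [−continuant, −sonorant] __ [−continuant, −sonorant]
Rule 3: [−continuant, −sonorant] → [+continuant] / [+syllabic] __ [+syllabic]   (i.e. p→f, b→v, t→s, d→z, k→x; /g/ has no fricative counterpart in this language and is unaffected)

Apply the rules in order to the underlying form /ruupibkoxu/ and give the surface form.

ruufivixoxu

Rule 1 (intervocalic h-deletion): no segment meets the environment; /ruupibkoxu/ is unchanged.
Rule 2 (stop-cluster i-epenthesis): /b/ and /k/ form a stop–stop cluster, so [i] is inserted between them. /ruupibkoxu/ → ruupibikoxu.
Rule 3 (intervocalic spirantization): /p/ is a stop between vowels /u/ and /i/, so it spirantizes to the fricative [f]. /b/ is a stop between vowels /i/ and /i/, so it spirantizes to the fricative [v]. /k/ is a stop between vowels /i/ and /o/, so it spirantizes to the fricative [x]. /ruupibikoxu/ → ruufivixoxu.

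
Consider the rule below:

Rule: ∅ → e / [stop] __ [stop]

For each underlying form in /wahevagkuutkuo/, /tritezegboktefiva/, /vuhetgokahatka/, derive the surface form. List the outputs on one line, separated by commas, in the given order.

wahevagekuutekuo, tritezegeboketefiva, vuhetegokahateka

/wahevagkuutkuo/: /g/ and /k/ form a stop–stop cluster, so [e] is inserted between them. /t/ and /k/ form a stop–stop cluster, so [e] is inserted between them. → [wahevagekuutekuo].
/tritezegboktefiva/: /g/ and /b/ form a stop–stop cluster, so [e] is inserted between them. /k/ and /t/ form a stop–stop cluster, so [e] is inserted between them. → [tritezegeboketefiva].
/vuhetgokahatka/: /t/ and /g/ form a stop–stop cluster, so [e] is inserted between them. /t/ and /k/ form a stop–stop cluster, so [e] is inserted between them. → [vuhetegokahateka].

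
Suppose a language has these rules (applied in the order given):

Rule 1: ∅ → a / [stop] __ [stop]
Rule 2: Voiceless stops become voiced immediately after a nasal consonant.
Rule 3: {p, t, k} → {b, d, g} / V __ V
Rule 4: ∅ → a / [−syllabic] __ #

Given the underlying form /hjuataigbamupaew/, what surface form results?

hjuadaigabamubaewa

Rule 1 (stop-cluster a-epenthesis): /g/ and /b/ form a stop–stop cluster, so [a] is inserted between them. /hjuataigbamupaew/ → hjuataigabamupaew.
Rule 2 (post-nasal voicing): no segment meets the environment; /hjuataigabamupaew/ is unchanged.
Rule 3 (intervocalic voicing): /t/ is a voiceless stop between vowels /a/ and /a/, so it voices to [d]. /p/ is a voiceless stop between vowels /u/ and /a/, so it voices to [b]. /hjuataigabamupaew/ → hjuadaigabamubaew.
Rule 4 (final a-epenthesis): the form ends in the consonant /w/, so [a] is inserted word-finally. /hjuadaigabamubaew/ → hjuadaigabamubaewa.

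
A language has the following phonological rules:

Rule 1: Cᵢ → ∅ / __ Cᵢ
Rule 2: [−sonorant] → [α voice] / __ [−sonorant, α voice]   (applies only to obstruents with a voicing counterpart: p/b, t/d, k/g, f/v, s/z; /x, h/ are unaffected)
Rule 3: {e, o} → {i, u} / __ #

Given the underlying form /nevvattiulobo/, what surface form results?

nevatiulobu

Rule 1 (degemination): /vv/ is a geminate; the first /v/ deletes. /tt/ is a geminate; the first /t/ deletes. /nevvattiulobo/ → nevatiulobo.
Rule 2 (regressive voicing assimilation): no segment meets the environment; /nevatiulobo/ is unchanged.
Rule 3 (final vowel raising): /o/ is a mid vowel in word-final position, so it raises to [u]. /nevatiulobo/ → nevatiulobu.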